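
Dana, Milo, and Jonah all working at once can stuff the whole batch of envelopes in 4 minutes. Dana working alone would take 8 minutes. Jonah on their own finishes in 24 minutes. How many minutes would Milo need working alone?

12 minutes

Combined rate is 1/4 per minute.
Known contribution: 1/8 + 1/24 = (3 + 1)/24 = 4/24 = 1/6 per minute.
So Milo's rate is 1/4 − 1/6 = 1/12, meaning 12 minutes alone.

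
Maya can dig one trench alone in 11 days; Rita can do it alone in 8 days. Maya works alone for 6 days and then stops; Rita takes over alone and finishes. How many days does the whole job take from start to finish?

106/11 days

In 6 days Maya does 6/11 of the job, leaving 5/11.
Rita works at 1/8 per day, so finishing takes 5/11 ÷ 1/8 = 40/11 days.
Total time = 6 + 40/11 = 106/11 days.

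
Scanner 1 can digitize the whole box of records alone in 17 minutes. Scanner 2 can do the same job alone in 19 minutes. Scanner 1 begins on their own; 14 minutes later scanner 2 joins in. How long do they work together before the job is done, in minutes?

In the first 14 minutes scanner 1 alone does 14/17 of the job, leaving 3/17.
Once everyone is working, combined rate: 1/17 + 1/19 = (19 + 17)/323 = 36/323 per minute.
Remaining 3/17 at 36/323 per minute takes 19/12 minutes.

19/12 minutes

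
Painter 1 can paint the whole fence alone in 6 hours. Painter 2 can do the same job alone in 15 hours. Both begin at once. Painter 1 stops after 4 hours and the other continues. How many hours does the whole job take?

5 hours

In the first 4 hours the combined rate is 7/30, so 14/15 of the job is done, leaving 1/15.
After painter 1 leaves the rate is 1/15 per hour; the remaining 1/15 takes 1 hour.
Total = 4 + 1 = 5 hours.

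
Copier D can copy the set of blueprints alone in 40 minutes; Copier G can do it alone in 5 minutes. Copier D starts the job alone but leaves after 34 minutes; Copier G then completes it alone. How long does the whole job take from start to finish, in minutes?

In 34 minutes Copier D does 34/40 = 17/20 of the job, leaving 3/20.
Copier G works at 1/5 per minute, so finishing takes 3/20 ÷ 1/5 = 3/4 minutes.
Total time = 34 + 3/4 = 139/4 minutes.

139/4 minutes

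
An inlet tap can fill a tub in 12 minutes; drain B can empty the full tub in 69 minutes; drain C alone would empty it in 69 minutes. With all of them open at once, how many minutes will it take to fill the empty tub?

92/5 minutes

Net rate = 1/12 − 1/69 − 1/69 = (23 − 4 − 4)/276 = 15/276 = 5/92 per minute.
Filling time = 1 ÷ (5/92) = 92/5 minutes.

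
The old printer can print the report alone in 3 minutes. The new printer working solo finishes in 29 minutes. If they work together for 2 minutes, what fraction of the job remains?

Combined rate: 1/3 + 1/29 = (29 + 3)/87 = 32/87 per minute.
In 2 minutes they complete 2·32/87 = 64/87 of the job.
So 23/87 remains.

23/87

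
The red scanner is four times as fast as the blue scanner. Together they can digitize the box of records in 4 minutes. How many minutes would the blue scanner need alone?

Let the blue scanner's rate be r; then the red scanner's rate is 4r, so together (4 + 1)r = 5r = 1/4.
Thus r = 1/20 per minute.
The blue scanner alone: 20 minutes; the red scanner alone: 5 minutes.

20 minutes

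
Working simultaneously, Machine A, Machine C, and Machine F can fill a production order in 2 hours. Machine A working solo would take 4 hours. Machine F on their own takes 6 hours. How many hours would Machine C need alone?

Combined rate is 1/2 per hour.
Known contribution: 1/4 + 1/6 = (3 + 2)/12 = 5/12 per hour.
So Machine C's rate is 1/2 − 5/12 = 1/12, meaning 12 hours alone.

12 hours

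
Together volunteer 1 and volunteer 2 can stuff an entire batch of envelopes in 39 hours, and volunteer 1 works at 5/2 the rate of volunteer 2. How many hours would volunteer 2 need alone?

273/2 hours

Let volunteer 2's rate be r; then volunteer 1's rate is (5/2)r, so together (5/2 + 1)r = (7/2)r = 1/39.
Thus r = 2/273 per hour.
Volunteer 2 alone: 273/2 hours; volunteer 1 alone: 273/5 hours.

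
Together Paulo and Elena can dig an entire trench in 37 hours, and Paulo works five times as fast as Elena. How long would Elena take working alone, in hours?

Let Elena's rate be r; then Paulo's rate is 5r, so together (5 + 1)r = 6r = 1/37.
Thus r = 1/222 per hour.
Elena alone: 222 hours; Paulo alone: 222/5 hours.

222 hours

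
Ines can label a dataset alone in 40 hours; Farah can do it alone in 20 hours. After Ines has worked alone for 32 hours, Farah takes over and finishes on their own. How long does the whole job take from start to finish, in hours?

36 hours

In 32 hours Ines does 32/40 = 4/5 of the job, leaving 1/5.
Farah works at 1/20 per hour, so finishing takes 1/5 ÷ 1/20 = 4 hours.
Total time = 32 + 4 = 36 hours.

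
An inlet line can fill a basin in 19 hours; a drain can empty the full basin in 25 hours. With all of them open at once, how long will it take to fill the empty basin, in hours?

475/6 hours

Net rate = 1/19 − 1/25 = (25 − 19)/475 = 6/475 per hour.
Filling time = 1 ÷ (6/475) = 475/6 hours.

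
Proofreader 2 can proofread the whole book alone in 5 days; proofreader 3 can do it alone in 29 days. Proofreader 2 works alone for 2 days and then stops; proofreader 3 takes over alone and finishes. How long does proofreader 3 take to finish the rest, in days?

87/5 days

In 2 days proofreader 2 does 2/5 of the job, leaving 3/5.
Proofreader 3 works at 1/29 per day, so finishing takes 3/5 ÷ 1/29 = 87/5 days.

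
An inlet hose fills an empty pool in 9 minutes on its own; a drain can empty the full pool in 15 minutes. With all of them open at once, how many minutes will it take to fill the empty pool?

45/2 minutes

Net rate = 1/9 − 1/15 = (5 − 3)/45 = 2/45 per minute.
Filling time = 1 ÷ (2/45) = 45/2 minutes.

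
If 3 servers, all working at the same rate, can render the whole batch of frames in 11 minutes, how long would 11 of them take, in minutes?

3 minutes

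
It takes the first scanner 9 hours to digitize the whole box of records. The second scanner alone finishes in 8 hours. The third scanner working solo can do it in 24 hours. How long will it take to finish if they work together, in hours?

18/5 hours

Combined rate: 1/9 + 1/8 + 1/24 = (8 + 9 + 3)/72 = 20/72 = 5/18 per hour.
Time = 1 ÷ (5/18) = 18/5 hours.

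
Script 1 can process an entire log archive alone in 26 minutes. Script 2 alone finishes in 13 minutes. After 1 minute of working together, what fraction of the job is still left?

Combined rate: 1/26 + 1/13 = (1 + 2)/26 = 3/26 per minute.
In 1 minute they complete 1·3/26 = 3/26 of the job.
So 23/26 remains.

23/26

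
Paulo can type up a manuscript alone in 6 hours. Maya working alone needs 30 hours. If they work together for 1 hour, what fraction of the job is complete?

Combined rate: 1/6 + 1/30 = (5 + 1)/30 = 6/30 = 1/5 per hour.
In 1 hour they complete 1·1/5 = 1/5 of the job.

1/5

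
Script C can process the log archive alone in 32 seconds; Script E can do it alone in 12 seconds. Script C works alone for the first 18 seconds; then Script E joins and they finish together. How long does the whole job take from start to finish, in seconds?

240/11 seconds

In 18 seconds Script C does 18/32 = 9/16 of the job, leaving 7/16.
Script C and Script E together work at 11/96 per second, so finishing takes 7/16 ÷ 11/96 = 42/11 seconds.
Total time = 18 + 42/11 = 240/11 seconds.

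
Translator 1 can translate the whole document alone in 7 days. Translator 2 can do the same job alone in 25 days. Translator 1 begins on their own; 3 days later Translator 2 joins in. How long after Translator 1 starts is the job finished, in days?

49/8 days

In the first 3 days Translator 1 alone does 3/7 of the job, leaving 4/7.
Once everyone is working, combined rate: 1/7 + 1/25 = (25 + 7)/175 = 32/175 per day.
Remaining 4/7 at 32/175 per day takes 25/8 days.
Total from the start = 3 + 25/8 = 49/8 days.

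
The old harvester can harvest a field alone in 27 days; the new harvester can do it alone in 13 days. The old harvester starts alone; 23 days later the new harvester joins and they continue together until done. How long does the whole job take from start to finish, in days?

In 23 days the old harvester does 23/27 of the job, leaving 4/27.
The old harvester and the new harvester together work at 40/351 per day, so finishing takes 4/27 ÷ 40/351 = 13/10 days.
Total time = 23 + 13/10 = 243/10 days.

243/10 days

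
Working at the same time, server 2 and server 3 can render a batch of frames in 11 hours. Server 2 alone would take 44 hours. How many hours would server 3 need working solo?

44/3 hours

Combined rate is 1/11 per hour.
Known contribution: 1/44 per hour.
So server 3's rate is 1/11 − 1/44 = 3/44, meaning 44/3 hours alone.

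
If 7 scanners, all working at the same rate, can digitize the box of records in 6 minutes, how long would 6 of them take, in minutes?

Total work is 7·6 = 42 scanner-minutes.
With 6 scanners: 42/6 = 7 minutes.

7 minutes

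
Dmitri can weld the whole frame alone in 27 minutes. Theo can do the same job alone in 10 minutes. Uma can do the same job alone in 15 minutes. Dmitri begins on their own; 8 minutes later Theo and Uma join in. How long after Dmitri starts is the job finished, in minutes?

In the first 8 minutes Dmitri alone does 8/27 of the job, leaving 19/27.
Once everyone is working, combined rate: 1/27 + 1/10 + 1/15 = (10 + 27 + 18)/270 = 55/270 = 11/54 per minute.
Remaining 19/27 at 11/54 per minute takes 38/11 minutes.
Total from the start = 8 + 38/11 = 126/11 minutes.

126/11 minutes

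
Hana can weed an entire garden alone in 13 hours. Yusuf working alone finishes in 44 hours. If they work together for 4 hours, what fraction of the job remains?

86/143

Combined rate: 1/13 + 1/44 = (44 + 13)/572 = 57/572 per hour.
In 4 hours they complete 4·57/572 = 57/143 of the job.
So 86/143 remains.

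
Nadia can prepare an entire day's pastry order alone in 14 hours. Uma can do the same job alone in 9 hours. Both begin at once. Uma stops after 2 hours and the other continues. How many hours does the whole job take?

In the first 2 hours the combined rate is 23/126, so 23/63 of the job is done, leaving 40/63.
After Uma leaves the rate is 1/14 per hour; the remaining 40/63 takes 80/9 hours.
Total = 2 + 80/9 = 98/9 hours.

98/9 hours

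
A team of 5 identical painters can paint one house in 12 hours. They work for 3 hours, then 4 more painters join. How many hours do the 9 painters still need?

One painter does 1/60 of the job per hour.
After 3 hours with 5 painters, 1/4 is done (3/4 left).
With 9 painters the rate is 9/60 = 3/20, so the rest takes 3/4 ÷ 3/20 = 5 hours.

5 hours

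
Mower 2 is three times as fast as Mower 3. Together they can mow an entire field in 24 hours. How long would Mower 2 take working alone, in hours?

32 hours

Let Mower 3's rate be r; then Mower 2's rate is 3r, so together (3 + 1)r = 4r = 1/24.
Thus r = 1/96 per hour.
Mower 3 alone: 96 hours; Mower 2 alone: 32 hours.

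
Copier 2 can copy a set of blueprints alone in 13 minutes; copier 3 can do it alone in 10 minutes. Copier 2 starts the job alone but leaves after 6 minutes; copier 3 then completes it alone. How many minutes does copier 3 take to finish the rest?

70/13 minutes

In 6 minutes copier 2 does 6/13 of the job, leaving 7/13.
Copier 3 works at 1/10 per minute, so finishing takes 7/13 ÷ 1/10 = 70/13 minutes.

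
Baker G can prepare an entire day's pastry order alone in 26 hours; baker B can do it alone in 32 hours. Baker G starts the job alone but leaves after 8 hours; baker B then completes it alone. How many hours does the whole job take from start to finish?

392/13 hours

In 8 hours baker G does 8/26 = 4/13 of the job, leaving 9/13.
Baker B works at 1/32 per hour, so finishing takes 9/13 ÷ 1/32 = 288/13 hours.
Total time = 8 + 288/13 = 392/13 hours.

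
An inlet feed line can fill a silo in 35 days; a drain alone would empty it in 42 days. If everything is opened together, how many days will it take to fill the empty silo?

Net rate = 1/35 − 1/42 = (6 − 5)/210 = 1/210 per day.
Filling time = 1 ÷ (1/210) = 210 days.

210 days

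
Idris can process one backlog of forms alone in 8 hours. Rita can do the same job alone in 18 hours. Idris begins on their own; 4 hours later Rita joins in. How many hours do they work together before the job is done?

In the first 4 hours Idris alone does 4/8 = 1/2 of the job, leaving 1/2.
Once everyone is working, combined rate: 1/8 + 1/18 = (9 + 4)/72 = 13/72 per hour.
Remaining 1/2 at 13/72 per hour takes 36/13 hours.

36/13 hours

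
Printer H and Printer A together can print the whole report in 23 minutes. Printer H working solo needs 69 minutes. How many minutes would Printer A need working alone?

69/2 minutes

Combined rate is 1/23 per minute.
Known contribution: 1/69 per minute.
So Printer A's rate is 1/23 − 1/69 = 2/69, meaning 69/2 minutes alone.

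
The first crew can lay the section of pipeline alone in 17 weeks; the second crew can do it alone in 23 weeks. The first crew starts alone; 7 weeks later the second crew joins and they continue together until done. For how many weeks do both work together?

23/4 weeks

In 7 weeks the first crew does 7/17 of the job, leaving 10/17.
The first crew and the second crew together work at 40/391 per week, so finishing takes 10/17 ÷ 40/391 = 23/4 weeks.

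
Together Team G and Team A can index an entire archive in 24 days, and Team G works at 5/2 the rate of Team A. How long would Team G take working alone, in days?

Let Team A's rate be r; then Team G's rate is (5/2)r, so together (5/2 + 1)r = (7/2)r = 1/24.
Thus r = 1/84 per day.
Team A alone: 84 days; Team G alone: 168/5 days.

168/5 days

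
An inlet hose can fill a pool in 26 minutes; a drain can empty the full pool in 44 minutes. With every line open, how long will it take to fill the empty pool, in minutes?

Net rate = 1/26 − 1/44 = (22 − 13)/572 = 9/572 per minute.
Filling time = 1 ÷ (9/572) = 572/9 minutes.

572/9 minutes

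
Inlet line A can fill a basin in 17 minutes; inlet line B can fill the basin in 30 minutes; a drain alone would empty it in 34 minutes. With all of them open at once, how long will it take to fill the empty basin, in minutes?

Net rate = 1/17 + 1/30 − 1/34 = (30 + 17 − 15)/510 = 32/510 = 16/255 per minute.
Filling time = 1 ÷ (16/255) = 255/16 minutes.

255/16 minutes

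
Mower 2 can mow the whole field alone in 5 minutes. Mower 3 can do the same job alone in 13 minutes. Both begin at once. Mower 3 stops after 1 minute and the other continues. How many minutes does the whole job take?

In the first 1 minute the combined rate is 18/65, so 18/65 of the job is done, leaving 47/65.
After mower 3 leaves the rate is 1/5 per minute; the remaining 47/65 takes 47/13 minutes.
Total = 1 + 47/13 = 60/13 minutes.

60/13 minutes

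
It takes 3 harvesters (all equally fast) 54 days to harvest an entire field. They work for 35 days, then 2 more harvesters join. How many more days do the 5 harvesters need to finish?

57/5 days

One harvester does 1/162 of the job per day.
After 35 days with 3 harvesters, 35/54 is done (19/54 left).
With 5 harvesters the rate is 5/162, so the rest takes 19/54 ÷ 5/162 = 57/5 days.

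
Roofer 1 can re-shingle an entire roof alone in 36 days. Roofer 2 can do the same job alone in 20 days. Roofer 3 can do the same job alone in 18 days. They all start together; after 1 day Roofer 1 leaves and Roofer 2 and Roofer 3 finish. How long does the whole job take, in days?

In the first 1 day the combined rate is 2/15, so 2/15 of the job is done, leaving 13/15.
After Roofer 1 leaves the rate is 19/180 per day; the remaining 13/15 takes 156/19 days.
Total = 1 + 156/19 = 175/19 days.

175/19 days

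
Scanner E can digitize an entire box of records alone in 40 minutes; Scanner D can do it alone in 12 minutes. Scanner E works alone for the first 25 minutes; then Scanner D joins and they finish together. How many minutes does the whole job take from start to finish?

In 25 minutes Scanner E does 25/40 = 5/8 of the job, leaving 3/8.
Scanner E and Scanner D together work at 13/120 per minute, so finishing takes 3/8 ÷ 13/120 = 45/13 minutes.
Total time = 25 + 45/13 = 370/13 minutes.

370/13 minutes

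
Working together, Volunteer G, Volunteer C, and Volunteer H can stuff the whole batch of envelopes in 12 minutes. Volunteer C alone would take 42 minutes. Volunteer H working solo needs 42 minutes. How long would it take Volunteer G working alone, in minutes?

28 minutes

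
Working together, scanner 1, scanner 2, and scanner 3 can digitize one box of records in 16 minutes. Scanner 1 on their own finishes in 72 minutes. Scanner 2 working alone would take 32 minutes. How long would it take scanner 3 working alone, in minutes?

Combined rate is 1/16 per minute.
Known contribution: 1/72 + 1/32 = (4 + 9)/288 = 13/288 per minute.
So scanner 3's rate is 1/16 − 13/288 = 5/288, meaning 288/5 minutes alone.

288/5 minutes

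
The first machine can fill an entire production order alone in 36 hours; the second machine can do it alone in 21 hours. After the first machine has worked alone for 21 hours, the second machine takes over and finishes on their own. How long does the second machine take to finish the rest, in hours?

35/4 hours

In 21 hours the first machine does 21/36 = 7/12 of the job, leaving 5/12.
The second machine works at 1/21 per hour, so finishing takes 5/12 ÷ 1/21 = 35/4 hours.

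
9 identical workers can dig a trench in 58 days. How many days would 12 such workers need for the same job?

Total work is 9·58 = 522 worker-days.
With 12 workers: 522/12 = 87/2 days.

87/2 days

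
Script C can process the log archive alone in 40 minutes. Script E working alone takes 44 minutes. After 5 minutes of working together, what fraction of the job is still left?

67/88

Combined rate: 1/40 + 1/44 = (11 + 10)/440 = 21/440 per minute.
In 5 minutes they complete 5·21/440 = 21/88 of the job.
So 67/88 remains.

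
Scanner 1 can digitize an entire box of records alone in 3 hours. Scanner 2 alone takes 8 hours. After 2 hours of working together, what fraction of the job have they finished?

Combined rate: 1/3 + 1/8 = (8 + 3)/24 = 11/24 per hour.
In 2 hours they complete 2·11/24 = 11/12 of the job.

11/12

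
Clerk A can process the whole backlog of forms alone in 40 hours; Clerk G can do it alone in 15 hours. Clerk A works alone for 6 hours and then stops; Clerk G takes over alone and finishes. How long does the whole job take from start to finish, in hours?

75/4 hours

In 6 hours Clerk A does 6/40 = 3/20 of the job, leaving 17/20.
Clerk G works at 1/15 per hour, so finishing takes 17/20 ÷ 1/15 = 51/4 hours.
Total time = 6 + 51/4 = 75/4 hours.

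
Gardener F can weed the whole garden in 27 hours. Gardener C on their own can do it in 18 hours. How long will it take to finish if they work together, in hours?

54/5 hours

Combined rate: 1/27 + 1/18 = (2 + 3)/54 = 5/54 per hour.
Time = 1 ÷ (5/54) = 54/5 hours.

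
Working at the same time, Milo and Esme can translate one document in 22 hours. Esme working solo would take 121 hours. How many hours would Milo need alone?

Combined rate is 1/22 per hour.
Known contribution: 1/121 per hour.
So Milo's rate is 1/22 − 1/121 = 9/242, meaning 242/9 hours alone.

242/9 hours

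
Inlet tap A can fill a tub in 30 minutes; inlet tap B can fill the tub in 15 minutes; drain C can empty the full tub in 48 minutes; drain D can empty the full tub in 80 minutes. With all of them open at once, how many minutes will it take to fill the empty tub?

Net rate = 1/30 + 1/15 − 1/48 − 1/80 = (8 + 16 − 5 − 3)/240 = 16/240 = 1/15 per minute.
Filling time = 1 ÷ (1/15) = 15 minutes.

15 minutes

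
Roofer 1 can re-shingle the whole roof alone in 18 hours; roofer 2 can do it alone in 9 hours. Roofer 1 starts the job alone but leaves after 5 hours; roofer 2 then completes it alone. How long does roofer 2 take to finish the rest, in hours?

13/2 hours

In 5 hours roofer 1 does 5/18 of the job, leaving 13/18.
Roofer 2 works at 1/9 per hour, so finishing takes 13/18 ÷ 1/9 = 13/2 hours.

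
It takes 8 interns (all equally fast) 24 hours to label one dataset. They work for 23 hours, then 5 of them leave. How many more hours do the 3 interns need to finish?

8/3 hours

One intern does 1/192 of the job per hour.
After 23 hours with 8 interns, 23/24 is done (1/24 left).
With 3 interns the rate is 3/192 = 1/64, so the rest takes 1/24 ÷ 1/64 = 8/3 hours.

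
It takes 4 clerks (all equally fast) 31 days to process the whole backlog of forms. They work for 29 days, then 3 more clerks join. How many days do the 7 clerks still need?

8/7 days

One clerk does 1/124 of the job per day.
After 29 days with 4 clerks, 29/31 is done (2/31 left).
With 7 clerks the rate is 7/124, so the rest takes 2/31 ÷ 7/124 = 8/7 days.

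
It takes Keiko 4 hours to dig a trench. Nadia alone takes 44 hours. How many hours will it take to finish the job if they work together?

Combined rate: 1/4 + 1/44 = (11 + 1)/44 = 12/44 = 3/11 per hour.
Time = 1 ÷ (3/11) = 11/3 hours.

11/3 hours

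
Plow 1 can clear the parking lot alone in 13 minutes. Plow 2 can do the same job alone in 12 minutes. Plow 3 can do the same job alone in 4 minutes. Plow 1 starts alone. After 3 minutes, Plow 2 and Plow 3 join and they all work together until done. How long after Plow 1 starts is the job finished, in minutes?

In the first 3 minutes Plow 1 alone does 3/13 of the job, leaving 10/13.
Once everyone is working, combined rate: 1/13 + 1/12 + 1/4 = (12 + 13 + 39)/156 = 64/156 = 16/39 per minute.
Remaining 10/13 at 16/39 per minute takes 15/8 minutes.
Total from the start = 3 + 15/8 = 39/8 minutes.

39/8 minutes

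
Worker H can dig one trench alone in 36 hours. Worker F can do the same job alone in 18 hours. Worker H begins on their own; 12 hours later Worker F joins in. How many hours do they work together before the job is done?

8 hours

In the first 12 hours Worker H alone does 12/36 = 1/3 of the job, leaving 2/3.
Once everyone is working, combined rate: 1/36 + 1/18 = (1 + 2)/36 = 3/36 = 1/12 per hour.
Remaining 2/3 at 1/12 per hour takes 8 hours.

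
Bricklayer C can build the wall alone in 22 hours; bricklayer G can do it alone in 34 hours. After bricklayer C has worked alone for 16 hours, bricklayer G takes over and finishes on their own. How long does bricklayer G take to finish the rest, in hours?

In 16 hours bricklayer C does 16/22 = 8/11 of the job, leaving 3/11.
Bricklayer G works at 1/34 per hour, so finishing takes 3/11 ÷ 1/34 = 102/11 hours.

102/11 hours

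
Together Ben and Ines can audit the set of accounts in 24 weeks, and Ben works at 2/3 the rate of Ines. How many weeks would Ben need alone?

Let Ines's rate be r; then Ben's rate is (2/3)r, so together (2/3 + 1)r = (5/3)r = 1/24.
Thus r = 1/40 per week.
Ines alone: 40 weeks; Ben alone: 60 weeks.

60 weeks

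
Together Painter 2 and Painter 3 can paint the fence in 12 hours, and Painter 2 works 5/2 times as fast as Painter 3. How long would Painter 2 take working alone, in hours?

84/5 hours

Let Painter 3's rate be r; then Painter 2's rate is (5/2)r, so together (5/2 + 1)r = (7/2)r = 1/12.
Thus r = 1/42 per hour.
Painter 3 alone: 42 hours; Painter 2 alone: 84/5 hours.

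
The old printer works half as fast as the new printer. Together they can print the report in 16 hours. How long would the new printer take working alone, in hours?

24 hours

Let the new printer's rate be r; then the old printer's rate is (1/2)r, so together (1/2 + 1)r = (3/2)r = 1/16.
Thus r = 1/24 per hour.
The new printer alone: 24 hours; the old printer alone: 48 hours.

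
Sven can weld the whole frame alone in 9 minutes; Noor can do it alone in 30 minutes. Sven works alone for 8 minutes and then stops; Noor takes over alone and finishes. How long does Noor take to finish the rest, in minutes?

In 8 minutes Sven does 8/9 of the job, leaving 1/9.
Noor works at 1/30 per minute, so finishing takes 1/9 ÷ 1/30 = 10/3 minutes.

10/3 minutes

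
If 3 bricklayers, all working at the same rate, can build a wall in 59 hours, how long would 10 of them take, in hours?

177/10 hours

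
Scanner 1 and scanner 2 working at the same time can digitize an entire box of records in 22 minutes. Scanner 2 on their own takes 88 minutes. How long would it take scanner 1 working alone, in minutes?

88/3 minutes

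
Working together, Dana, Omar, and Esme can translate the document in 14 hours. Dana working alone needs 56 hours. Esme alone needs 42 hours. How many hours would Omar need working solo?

168/5 hours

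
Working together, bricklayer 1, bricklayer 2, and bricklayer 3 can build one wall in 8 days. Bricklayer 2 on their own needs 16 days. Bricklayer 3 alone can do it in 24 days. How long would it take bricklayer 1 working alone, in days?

Combined rate is 1/8 per day.
Known contribution: 1/16 + 1/24 = (3 + 2)/48 = 5/48 per day.
So bricklayer 1's rate is 1/8 − 5/48 = 1/48, meaning 48 days alone.

48 days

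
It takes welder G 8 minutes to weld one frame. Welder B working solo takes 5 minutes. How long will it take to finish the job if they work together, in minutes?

With two workers the combined time is the product over the sum: 8·5/(8+5) = 40/13 minutes.

40/13 minutes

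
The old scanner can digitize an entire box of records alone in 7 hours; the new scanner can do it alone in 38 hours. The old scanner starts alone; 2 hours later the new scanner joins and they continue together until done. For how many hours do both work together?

38/9 hours

In 2 hours the old scanner does 2/7 of the job, leaving 5/7.
The old scanner and the new scanner together work at 45/266 per hour, so finishing takes 5/7 ÷ 45/266 = 38/9 hours.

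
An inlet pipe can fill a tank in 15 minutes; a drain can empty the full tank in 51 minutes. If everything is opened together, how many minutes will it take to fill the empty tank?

Net rate = 1/15 − 1/51 = (17 − 5)/255 = 12/255 = 4/85 per minute.
Filling time = 1 ÷ (4/85) = 85/4 minutes.

85/4 minutes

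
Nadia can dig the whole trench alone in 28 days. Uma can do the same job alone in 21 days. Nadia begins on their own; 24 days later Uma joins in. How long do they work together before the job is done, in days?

12/7 days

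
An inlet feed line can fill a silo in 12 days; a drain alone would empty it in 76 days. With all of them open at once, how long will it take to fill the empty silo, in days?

Net rate = 1/12 − 1/76 = (19 − 3)/228 = 16/228 = 4/57 per day.
Filling time = 1 ÷ (4/57) = 57/4 days.

57/4 days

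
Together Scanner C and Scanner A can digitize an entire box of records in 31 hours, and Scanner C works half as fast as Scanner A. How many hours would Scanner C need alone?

93 hours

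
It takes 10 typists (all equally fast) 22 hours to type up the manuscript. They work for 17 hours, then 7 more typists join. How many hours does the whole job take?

One typist does 1/220 of the job per hour.
After 17 hours with 10 typists, 17/22 is done (5/22 left).
With 17 typists the rate is 17/220, so the rest takes 5/22 ÷ 17/220 = 50/17 hours.
Total = 17 + 50/17 = 339/17 hours.

339/17 hours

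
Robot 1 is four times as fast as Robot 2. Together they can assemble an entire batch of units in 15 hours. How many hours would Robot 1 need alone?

Let Robot 2's rate be r; then Robot 1's rate is 4r, so together (4 + 1)r = 5r = 1/15.
Thus r = 1/75 per hour.
Robot 2 alone: 75 hours; Robot 1 alone: 75/4 hours.

75/4 hours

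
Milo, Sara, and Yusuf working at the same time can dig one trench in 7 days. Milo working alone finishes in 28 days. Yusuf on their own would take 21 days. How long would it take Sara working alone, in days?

84/5 days

Combined rate is 1/7 per day.
Known contribution: 1/28 + 1/21 = (3 + 4)/84 = 7/84 = 1/12 per day.
So Sara's rate is 1/7 − 1/12 = 5/84, meaning 84/5 days alone.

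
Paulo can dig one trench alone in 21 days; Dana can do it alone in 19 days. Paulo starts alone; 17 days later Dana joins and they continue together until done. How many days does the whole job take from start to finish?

In 17 days Paulo does 17/21 of the job, leaving 4/21.
Paulo and Dana together work at 40/399 per day, so finishing takes 4/21 ÷ 40/399 = 19/10 days.
Total time = 17 + 19/10 = 189/10 days.

189/10 days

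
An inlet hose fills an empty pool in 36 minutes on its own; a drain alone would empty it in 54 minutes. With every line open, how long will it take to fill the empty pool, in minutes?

108 minutes

Net rate = 1/36 − 1/54 = (3 − 2)/108 = 1/108 per minute.
Filling time = 1 ÷ (1/108) = 108 minutes.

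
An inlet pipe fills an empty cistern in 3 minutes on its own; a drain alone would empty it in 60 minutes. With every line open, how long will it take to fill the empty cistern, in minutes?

60/19 minutes

Net rate = 1/3 − 1/60 = (20 − 1)/60 = 19/60 per minute.
Filling time = 1 ÷ (19/60) = 60/19 minutes.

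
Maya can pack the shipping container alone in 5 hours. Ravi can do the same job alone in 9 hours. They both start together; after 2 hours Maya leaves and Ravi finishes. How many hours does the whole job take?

In the first 2 hours the combined rate is 14/45, so 28/45 of the job is done, leaving 17/45.
After Maya leaves the rate is 1/9 per hour; the remaining 17/45 takes 17/5 hours.
Total = 2 + 17/5 = 27/5 hours.

27/5 hours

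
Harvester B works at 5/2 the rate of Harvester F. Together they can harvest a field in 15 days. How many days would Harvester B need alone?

21 days

Let Harvester F's rate be r; then Harvester B's rate is (5/2)r, so together (5/2 + 1)r = (7/2)r = 1/15.
Thus r = 2/105 per day.
Harvester F alone: 105/2 days; Harvester B alone: 21 days.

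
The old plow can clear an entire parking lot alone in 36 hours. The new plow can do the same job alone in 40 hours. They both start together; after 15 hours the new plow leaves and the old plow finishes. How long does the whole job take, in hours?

45/2 hours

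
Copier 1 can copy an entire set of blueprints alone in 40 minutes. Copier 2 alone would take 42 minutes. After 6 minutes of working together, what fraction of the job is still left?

Combined rate: 1/40 + 1/42 = (21 + 20)/840 = 41/840 per minute.
In 6 minutes they complete 6·41/840 = 41/140 of the job.
So 99/140 remains.

99/140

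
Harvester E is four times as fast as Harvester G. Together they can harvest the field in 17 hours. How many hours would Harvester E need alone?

85/4 hours

Let Harvester G's rate be r; then Harvester E's rate is 4r, so together (4 + 1)r = 5r = 1/17.
Thus r = 1/85 per hour.
Harvester G alone: 85 hours; Harvester E alone: 85/4 hours.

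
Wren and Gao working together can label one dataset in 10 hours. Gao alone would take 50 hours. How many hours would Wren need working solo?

25/2 hours

Combined rate is 1/10 per hour.
Known contribution: 1/50 per hour.
So Wren's rate is 1/10 − 1/50 = 2/25, meaning 25/2 hours alone.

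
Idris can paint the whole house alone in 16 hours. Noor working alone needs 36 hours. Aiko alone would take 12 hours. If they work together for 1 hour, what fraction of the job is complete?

Combined rate: 1/16 + 1/36 + 1/12 = (9 + 4 + 12)/144 = 25/144 per hour.
In 1 hour they complete 1·25/144 = 25/144 of the job.

25/144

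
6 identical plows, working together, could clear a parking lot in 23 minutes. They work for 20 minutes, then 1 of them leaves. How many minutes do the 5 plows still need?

18/5 minutes

One plow does 1/138 of the job per minute.
After 20 minutes with 6 plows, 20/23 is done (3/23 left).
With 5 plows the rate is 5/138, so the rest takes 3/23 ÷ 5/138 = 18/5 minutes.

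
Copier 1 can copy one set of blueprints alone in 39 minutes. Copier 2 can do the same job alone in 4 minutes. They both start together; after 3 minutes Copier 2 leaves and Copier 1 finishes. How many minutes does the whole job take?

In the first 3 minutes the combined rate is 43/156, so 43/52 of the job is done, leaving 9/52.
After Copier 2 leaves the rate is 1/39 per minute; the remaining 9/52 takes 27/4 minutes.
Total = 3 + 27/4 = 39/4 minutes.

39/4 minutes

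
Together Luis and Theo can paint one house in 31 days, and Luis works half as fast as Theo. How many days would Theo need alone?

Let Theo's rate be r; then Luis's rate is (1/2)r, so together (1/2 + 1)r = (3/2)r = 1/31.
Thus r = 2/93 per day.
Theo alone: 93/2 days; Luis alone: 93 days.

93/2 days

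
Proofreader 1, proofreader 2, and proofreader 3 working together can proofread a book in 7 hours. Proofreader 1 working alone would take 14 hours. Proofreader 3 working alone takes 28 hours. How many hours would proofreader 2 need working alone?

Combined rate is 1/7 per hour.
Known contribution: 1/14 + 1/28 = (2 + 1)/28 = 3/28 per hour.
So proofreader 2's rate is 1/7 − 3/28 = 1/28, meaning 28 hours alone.

28 hours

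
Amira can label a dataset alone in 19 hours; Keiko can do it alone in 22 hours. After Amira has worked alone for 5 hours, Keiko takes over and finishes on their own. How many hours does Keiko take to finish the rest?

308/19 hours

In 5 hours Amira does 5/19 of the job, leaving 14/19.
Keiko works at 1/22 per hour, so finishing takes 14/19 ÷ 1/22 = 308/19 hours.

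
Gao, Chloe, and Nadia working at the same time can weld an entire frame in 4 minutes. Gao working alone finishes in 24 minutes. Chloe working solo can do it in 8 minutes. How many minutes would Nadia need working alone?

Combined rate is 1/4 per minute.
Known contribution: 1/24 + 1/8 = (1 + 3)/24 = 4/24 = 1/6 per minute.
So Nadia's rate is 1/4 − 1/6 = 1/12, meaning 12 minutes alone.

12 minutes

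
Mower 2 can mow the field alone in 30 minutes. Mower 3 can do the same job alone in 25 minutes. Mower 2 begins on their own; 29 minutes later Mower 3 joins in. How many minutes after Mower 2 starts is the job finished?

In the first 29 minutes Mower 2 alone does 29/30 of the job, leaving 1/30.
Once everyone is working, combined rate: 1/30 + 1/25 = (5 + 6)/150 = 11/150 per minute.
Remaining 1/30 at 11/150 per minute takes 5/11 minutes.
Total from the start = 29 + 5/11 = 324/11 minutes.

324/11 minutes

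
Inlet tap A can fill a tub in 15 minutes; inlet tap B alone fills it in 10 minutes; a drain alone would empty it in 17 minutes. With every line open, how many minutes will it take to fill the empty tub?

102/11 minutes

Net rate = 1/15 + 1/10 − 1/17 = (34 + 51 − 30)/510 = 55/510 = 11/102 per minute.
Filling time = 1 ÷ (11/102) = 102/11 minutes.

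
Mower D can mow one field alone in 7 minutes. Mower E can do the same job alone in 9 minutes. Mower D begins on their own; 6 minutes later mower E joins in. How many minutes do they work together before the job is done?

In the first 6 minutes mower D alone does 6/7 of the job, leaving 1/7.
Once everyone is working, combined rate: 1/7 + 1/9 = (9 + 7)/63 = 16/63 per minute.
Remaining 1/7 at 16/63 per minute takes 9/16 minutes.

9/16 minutes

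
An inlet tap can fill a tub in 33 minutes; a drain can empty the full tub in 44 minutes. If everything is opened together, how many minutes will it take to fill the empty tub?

132 minutes

Net rate = 1/33 − 1/44 = (4 − 3)/132 = 1/132 per minute.
Filling time = 1 ÷ (1/132) = 132 minutes.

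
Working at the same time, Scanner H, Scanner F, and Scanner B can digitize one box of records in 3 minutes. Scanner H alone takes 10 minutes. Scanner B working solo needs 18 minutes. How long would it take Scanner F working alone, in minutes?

45/8 minutes

Combined rate is 1/3 per minute.
Known contribution: 1/10 + 1/18 = (9 + 5)/90 = 14/90 = 7/45 per minute.
So Scanner F's rate is 1/3 − 7/45 = 8/45, meaning 45/8 minutes alone.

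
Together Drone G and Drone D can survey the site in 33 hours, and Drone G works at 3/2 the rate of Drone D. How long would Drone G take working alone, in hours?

Let Drone D's rate be r; then Drone G's rate is (3/2)r, so together (3/2 + 1)r = (5/2)r = 1/33.
Thus r = 2/165 per hour.
Drone D alone: 165/2 hours; Drone G alone: 55 hours.

55 hours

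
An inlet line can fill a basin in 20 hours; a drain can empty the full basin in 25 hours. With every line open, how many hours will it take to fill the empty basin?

100 hours

Net rate = 1/20 − 1/25 = (5 − 4)/100 = 1/100 per hour.
Filling time = 1 ÷ (1/100) = 100 hours.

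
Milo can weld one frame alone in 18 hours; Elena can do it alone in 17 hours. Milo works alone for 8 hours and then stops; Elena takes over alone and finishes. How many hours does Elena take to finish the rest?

85/9 hours

In 8 hours Milo does 8/18 = 4/9 of the job, leaving 5/9.
Elena works at 1/17 per hour, so finishing takes 5/9 ÷ 1/17 = 85/9 hours.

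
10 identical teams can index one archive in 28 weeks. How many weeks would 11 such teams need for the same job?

280/11 weeks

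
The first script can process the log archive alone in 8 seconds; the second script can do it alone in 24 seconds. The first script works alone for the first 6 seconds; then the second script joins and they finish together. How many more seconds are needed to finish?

In 6 seconds the first script does 6/8 = 3/4 of the job, leaving 1/4.
The first script and the second script together work at 1/6 per second, so finishing takes 1/4 ÷ 1/6 = 3/2 seconds.

3/2 seconds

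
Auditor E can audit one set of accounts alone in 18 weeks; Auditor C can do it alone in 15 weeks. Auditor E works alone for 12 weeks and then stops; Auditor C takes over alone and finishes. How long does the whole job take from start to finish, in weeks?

17 weeks

In 12 weeks Auditor E does 12/18 = 2/3 of the job, leaving 1/3.
Auditor C works at 1/15 per week, so finishing takes 1/3 ÷ 1/15 = 5 weeks.
Total time = 12 + 5 = 17 weeks.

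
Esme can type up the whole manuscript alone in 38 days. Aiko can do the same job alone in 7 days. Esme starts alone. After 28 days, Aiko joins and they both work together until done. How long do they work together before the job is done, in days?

14/9 days

In the first 28 days Esme alone does 28/38 = 14/19 of the job, leaving 5/19.
Once everyone is working, combined rate: 1/38 + 1/7 = (7 + 38)/266 = 45/266 per day.
Remaining 5/19 at 45/266 per day takes 14/9 days.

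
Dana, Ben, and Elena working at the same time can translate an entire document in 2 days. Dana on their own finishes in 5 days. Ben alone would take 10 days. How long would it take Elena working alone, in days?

5 days

Combined rate is 1/2 per day.
Known contribution: 1/5 + 1/10 = (2 + 1)/10 = 3/10 per day.
So Elena's rate is 1/2 − 3/10 = 1/5, meaning 5 days alone.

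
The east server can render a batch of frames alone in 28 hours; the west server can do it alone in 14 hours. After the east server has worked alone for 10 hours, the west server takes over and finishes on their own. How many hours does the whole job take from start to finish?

19 hours

In 10 hours the east server does 10/28 = 5/14 of the job, leaving 9/14.
The west server works at 1/14 per hour, so finishing takes 9/14 ÷ 1/14 = 9 hours.
Total time = 10 + 9 = 19 hours.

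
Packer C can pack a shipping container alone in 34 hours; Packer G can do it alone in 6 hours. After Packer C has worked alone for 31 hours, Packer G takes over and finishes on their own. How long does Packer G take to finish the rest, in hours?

In 31 hours Packer C does 31/34 of the job, leaving 3/34.
Packer G works at 1/6 per hour, so finishing takes 3/34 ÷ 1/6 = 9/17 hours.

9/17 hours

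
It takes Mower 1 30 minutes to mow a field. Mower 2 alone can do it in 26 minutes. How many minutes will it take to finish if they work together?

Combined rate: 1/30 + 1/26 = (13 + 15)/390 = 28/390 = 14/195 per minute.
Time = 1 ÷ (14/195) = 195/14 minutes.

195/14 minutes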